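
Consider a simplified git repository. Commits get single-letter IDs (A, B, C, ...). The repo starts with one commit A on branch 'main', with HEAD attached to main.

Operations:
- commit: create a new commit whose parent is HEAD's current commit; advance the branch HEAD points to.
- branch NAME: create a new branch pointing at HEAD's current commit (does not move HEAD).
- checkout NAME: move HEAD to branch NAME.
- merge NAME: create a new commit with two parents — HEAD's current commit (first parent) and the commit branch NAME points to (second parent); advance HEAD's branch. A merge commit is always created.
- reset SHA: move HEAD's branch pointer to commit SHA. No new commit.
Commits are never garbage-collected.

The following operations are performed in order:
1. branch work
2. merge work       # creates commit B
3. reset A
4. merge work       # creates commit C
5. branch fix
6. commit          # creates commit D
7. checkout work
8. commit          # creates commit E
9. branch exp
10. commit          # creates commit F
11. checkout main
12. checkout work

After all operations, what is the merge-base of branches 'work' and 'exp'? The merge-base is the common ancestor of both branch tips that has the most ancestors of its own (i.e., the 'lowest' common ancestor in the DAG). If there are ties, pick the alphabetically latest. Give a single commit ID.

Answer: E

Derivation:
After op 1 (branch): HEAD=main@A [main=A work=A]
After op 2 (merge): HEAD=main@B [main=B work=A]
After op 3 (reset): HEAD=main@A [main=A work=A]
After op 4 (merge): HEAD=main@C [main=C work=A]
After op 5 (branch): HEAD=main@C [fix=C main=C work=A]
After op 6 (commit): HEAD=main@D [fix=C main=D work=A]
After op 7 (checkout): HEAD=work@A [fix=C main=D work=A]
After op 8 (commit): HEAD=work@E [fix=C main=D work=E]
After op 9 (branch): HEAD=work@E [exp=E fix=C main=D work=E]
After op 10 (commit): HEAD=work@F [exp=E fix=C main=D work=F]
After op 11 (checkout): HEAD=main@D [exp=E fix=C main=D work=F]
After op 12 (checkout): HEAD=work@F [exp=E fix=C main=D work=F]
ancestors(work=F): ['A', 'E', 'F']
ancestors(exp=E): ['A', 'E']
common: ['A', 'E']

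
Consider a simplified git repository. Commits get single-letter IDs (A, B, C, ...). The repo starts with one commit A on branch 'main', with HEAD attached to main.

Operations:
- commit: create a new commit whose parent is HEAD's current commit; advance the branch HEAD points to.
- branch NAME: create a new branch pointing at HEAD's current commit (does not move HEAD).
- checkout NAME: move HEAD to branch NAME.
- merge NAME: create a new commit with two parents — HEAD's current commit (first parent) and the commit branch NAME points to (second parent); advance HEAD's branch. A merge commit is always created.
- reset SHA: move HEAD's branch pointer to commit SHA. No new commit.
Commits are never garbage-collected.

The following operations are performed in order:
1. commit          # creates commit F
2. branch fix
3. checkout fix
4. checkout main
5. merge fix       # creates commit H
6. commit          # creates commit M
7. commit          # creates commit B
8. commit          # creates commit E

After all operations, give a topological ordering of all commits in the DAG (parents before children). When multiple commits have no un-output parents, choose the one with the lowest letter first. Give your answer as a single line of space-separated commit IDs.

Answer: A F H M B E

Derivation:
After op 1 (commit): HEAD=main@F [main=F]
After op 2 (branch): HEAD=main@F [fix=F main=F]
After op 3 (checkout): HEAD=fix@F [fix=F main=F]
After op 4 (checkout): HEAD=main@F [fix=F main=F]
After op 5 (merge): HEAD=main@H [fix=F main=H]
After op 6 (commit): HEAD=main@M [fix=F main=M]
After op 7 (commit): HEAD=main@B [fix=F main=B]
After op 8 (commit): HEAD=main@E [fix=F main=E]
commit A: parents=[]
commit B: parents=['M']
commit E: parents=['B']
commit F: parents=['A']
commit H: parents=['F', 'F']
commit M: parents=['H']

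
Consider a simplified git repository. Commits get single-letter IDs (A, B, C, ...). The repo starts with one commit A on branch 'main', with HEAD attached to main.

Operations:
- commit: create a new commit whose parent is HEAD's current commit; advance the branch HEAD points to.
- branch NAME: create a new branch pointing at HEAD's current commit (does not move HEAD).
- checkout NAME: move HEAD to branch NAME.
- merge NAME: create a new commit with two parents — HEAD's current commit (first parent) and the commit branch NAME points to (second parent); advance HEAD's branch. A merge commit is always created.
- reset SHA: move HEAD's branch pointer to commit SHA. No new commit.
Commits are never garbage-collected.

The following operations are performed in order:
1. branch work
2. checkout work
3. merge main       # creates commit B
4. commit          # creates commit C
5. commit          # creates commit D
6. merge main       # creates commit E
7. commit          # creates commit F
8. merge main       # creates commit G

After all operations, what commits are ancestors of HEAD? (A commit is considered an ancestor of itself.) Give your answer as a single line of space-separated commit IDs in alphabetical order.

Answer: A B C D E F G

Derivation:
After op 1 (branch): HEAD=main@A [main=A work=A]
After op 2 (checkout): HEAD=work@A [main=A work=A]
After op 3 (merge): HEAD=work@B [main=A work=B]
After op 4 (commit): HEAD=work@C [main=A work=C]
After op 5 (commit): HEAD=work@D [main=A work=D]
After op 6 (merge): HEAD=work@E [main=A work=E]
After op 7 (commit): HEAD=work@F [main=A work=F]
After op 8 (merge): HEAD=work@G [main=A work=G]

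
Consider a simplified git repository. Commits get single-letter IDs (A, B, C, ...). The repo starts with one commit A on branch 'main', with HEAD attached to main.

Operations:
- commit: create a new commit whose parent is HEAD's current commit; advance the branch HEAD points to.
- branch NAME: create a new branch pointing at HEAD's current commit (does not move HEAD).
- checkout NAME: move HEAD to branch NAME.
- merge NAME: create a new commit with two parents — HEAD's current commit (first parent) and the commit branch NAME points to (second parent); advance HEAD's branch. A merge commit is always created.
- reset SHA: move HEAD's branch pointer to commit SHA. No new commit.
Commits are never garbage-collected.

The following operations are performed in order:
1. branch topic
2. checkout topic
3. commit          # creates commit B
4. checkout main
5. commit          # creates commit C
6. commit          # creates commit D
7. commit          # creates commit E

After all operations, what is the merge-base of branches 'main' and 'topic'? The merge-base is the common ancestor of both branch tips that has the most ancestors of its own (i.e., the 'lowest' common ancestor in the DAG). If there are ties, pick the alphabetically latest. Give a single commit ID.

Answer: A

Derivation:
After op 1 (branch): HEAD=main@A [main=A topic=A]
After op 2 (checkout): HEAD=topic@A [main=A topic=A]
After op 3 (commit): HEAD=topic@B [main=A topic=B]
After op 4 (checkout): HEAD=main@A [main=A topic=B]
After op 5 (commit): HEAD=main@C [main=C topic=B]
After op 6 (commit): HEAD=main@D [main=D topic=B]
After op 7 (commit): HEAD=main@E [main=E topic=B]
ancestors(main=E): ['A', 'C', 'D', 'E']
ancestors(topic=B): ['A', 'B']
common: ['A']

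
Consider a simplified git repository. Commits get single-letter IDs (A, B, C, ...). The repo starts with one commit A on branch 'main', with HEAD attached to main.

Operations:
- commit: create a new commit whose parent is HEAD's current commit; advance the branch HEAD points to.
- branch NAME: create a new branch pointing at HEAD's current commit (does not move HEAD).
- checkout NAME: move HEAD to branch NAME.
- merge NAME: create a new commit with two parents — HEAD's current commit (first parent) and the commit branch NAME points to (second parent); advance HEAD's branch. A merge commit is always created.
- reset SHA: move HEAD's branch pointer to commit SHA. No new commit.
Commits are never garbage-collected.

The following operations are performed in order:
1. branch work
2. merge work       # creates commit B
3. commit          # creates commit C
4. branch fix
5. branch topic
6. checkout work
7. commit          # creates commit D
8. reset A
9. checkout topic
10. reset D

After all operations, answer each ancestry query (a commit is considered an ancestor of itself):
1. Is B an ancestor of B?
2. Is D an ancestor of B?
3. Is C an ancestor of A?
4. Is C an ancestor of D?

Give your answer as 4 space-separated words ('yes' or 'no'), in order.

After op 1 (branch): HEAD=main@A [main=A work=A]
After op 2 (merge): HEAD=main@B [main=B work=A]
After op 3 (commit): HEAD=main@C [main=C work=A]
After op 4 (branch): HEAD=main@C [fix=C main=C work=A]
After op 5 (branch): HEAD=main@C [fix=C main=C topic=C work=A]
After op 6 (checkout): HEAD=work@A [fix=C main=C topic=C work=A]
After op 7 (commit): HEAD=work@D [fix=C main=C topic=C work=D]
After op 8 (reset): HEAD=work@A [fix=C main=C topic=C work=A]
After op 9 (checkout): HEAD=topic@C [fix=C main=C topic=C work=A]
After op 10 (reset): HEAD=topic@D [fix=C main=C topic=D work=A]
ancestors(B) = {A,B}; B in? yes
ancestors(B) = {A,B}; D in? no
ancestors(A) = {A}; C in? no
ancestors(D) = {A,D}; C in? no

Answer: yes no no no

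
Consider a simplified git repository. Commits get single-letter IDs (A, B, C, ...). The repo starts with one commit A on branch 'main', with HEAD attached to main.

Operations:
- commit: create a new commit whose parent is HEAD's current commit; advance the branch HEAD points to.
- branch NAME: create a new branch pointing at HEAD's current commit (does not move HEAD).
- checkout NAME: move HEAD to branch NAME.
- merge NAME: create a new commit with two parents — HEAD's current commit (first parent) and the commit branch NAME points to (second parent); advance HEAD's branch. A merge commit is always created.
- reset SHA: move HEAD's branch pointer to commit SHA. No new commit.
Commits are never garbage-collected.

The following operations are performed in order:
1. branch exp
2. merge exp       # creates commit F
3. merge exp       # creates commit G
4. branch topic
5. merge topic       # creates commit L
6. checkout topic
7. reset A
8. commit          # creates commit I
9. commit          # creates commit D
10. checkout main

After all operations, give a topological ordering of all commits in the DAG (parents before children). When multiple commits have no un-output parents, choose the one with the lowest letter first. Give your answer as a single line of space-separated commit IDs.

After op 1 (branch): HEAD=main@A [exp=A main=A]
After op 2 (merge): HEAD=main@F [exp=A main=F]
After op 3 (merge): HEAD=main@G [exp=A main=G]
After op 4 (branch): HEAD=main@G [exp=A main=G topic=G]
After op 5 (merge): HEAD=main@L [exp=A main=L topic=G]
After op 6 (checkout): HEAD=topic@G [exp=A main=L topic=G]
After op 7 (reset): HEAD=topic@A [exp=A main=L topic=A]
After op 8 (commit): HEAD=topic@I [exp=A main=L topic=I]
After op 9 (commit): HEAD=topic@D [exp=A main=L topic=D]
After op 10 (checkout): HEAD=main@L [exp=A main=L topic=D]
commit A: parents=[]
commit D: parents=['I']
commit F: parents=['A', 'A']
commit G: parents=['F', 'A']
commit I: parents=['A']
commit L: parents=['G', 'G']

Answer: A F G I D L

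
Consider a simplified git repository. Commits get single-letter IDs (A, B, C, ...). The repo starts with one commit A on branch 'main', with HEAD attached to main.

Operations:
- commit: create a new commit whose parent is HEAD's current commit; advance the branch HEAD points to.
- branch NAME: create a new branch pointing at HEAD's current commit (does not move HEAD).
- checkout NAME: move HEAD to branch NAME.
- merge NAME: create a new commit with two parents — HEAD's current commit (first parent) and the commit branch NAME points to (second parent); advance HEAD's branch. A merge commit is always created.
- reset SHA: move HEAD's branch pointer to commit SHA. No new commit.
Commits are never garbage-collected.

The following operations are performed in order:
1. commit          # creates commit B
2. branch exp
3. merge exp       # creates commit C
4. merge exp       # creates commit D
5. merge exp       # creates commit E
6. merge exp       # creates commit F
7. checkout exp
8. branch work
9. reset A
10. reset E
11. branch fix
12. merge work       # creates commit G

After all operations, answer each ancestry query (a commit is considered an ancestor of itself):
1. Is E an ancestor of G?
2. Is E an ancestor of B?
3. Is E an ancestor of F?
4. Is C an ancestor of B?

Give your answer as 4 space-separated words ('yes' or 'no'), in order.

After op 1 (commit): HEAD=main@B [main=B]
After op 2 (branch): HEAD=main@B [exp=B main=B]
After op 3 (merge): HEAD=main@C [exp=B main=C]
After op 4 (merge): HEAD=main@D [exp=B main=D]
After op 5 (merge): HEAD=main@E [exp=B main=E]
After op 6 (merge): HEAD=main@F [exp=B main=F]
After op 7 (checkout): HEAD=exp@B [exp=B main=F]
After op 8 (branch): HEAD=exp@B [exp=B main=F work=B]
After op 9 (reset): HEAD=exp@A [exp=A main=F work=B]
After op 10 (reset): HEAD=exp@E [exp=E main=F work=B]
After op 11 (branch): HEAD=exp@E [exp=E fix=E main=F work=B]
After op 12 (merge): HEAD=exp@G [exp=G fix=E main=F work=B]
ancestors(G) = {A,B,C,D,E,G}; E in? yes
ancestors(B) = {A,B}; E in? no
ancestors(F) = {A,B,C,D,E,F}; E in? yes
ancestors(B) = {A,B}; C in? no

Answer: yes no yes no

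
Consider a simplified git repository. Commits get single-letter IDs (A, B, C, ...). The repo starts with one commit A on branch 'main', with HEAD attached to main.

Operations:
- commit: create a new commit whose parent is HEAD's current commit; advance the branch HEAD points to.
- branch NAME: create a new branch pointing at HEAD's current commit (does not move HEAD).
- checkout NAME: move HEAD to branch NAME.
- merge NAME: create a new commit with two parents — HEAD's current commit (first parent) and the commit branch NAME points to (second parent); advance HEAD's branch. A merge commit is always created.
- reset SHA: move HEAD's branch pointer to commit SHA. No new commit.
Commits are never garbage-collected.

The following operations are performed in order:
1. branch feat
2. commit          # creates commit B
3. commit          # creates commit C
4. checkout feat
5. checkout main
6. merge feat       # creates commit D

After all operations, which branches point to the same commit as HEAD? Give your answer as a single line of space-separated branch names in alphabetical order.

Answer: main

Derivation:
After op 1 (branch): HEAD=main@A [feat=A main=A]
After op 2 (commit): HEAD=main@B [feat=A main=B]
After op 3 (commit): HEAD=main@C [feat=A main=C]
After op 4 (checkout): HEAD=feat@A [feat=A main=C]
After op 5 (checkout): HEAD=main@C [feat=A main=C]
After op 6 (merge): HEAD=main@D [feat=A main=D]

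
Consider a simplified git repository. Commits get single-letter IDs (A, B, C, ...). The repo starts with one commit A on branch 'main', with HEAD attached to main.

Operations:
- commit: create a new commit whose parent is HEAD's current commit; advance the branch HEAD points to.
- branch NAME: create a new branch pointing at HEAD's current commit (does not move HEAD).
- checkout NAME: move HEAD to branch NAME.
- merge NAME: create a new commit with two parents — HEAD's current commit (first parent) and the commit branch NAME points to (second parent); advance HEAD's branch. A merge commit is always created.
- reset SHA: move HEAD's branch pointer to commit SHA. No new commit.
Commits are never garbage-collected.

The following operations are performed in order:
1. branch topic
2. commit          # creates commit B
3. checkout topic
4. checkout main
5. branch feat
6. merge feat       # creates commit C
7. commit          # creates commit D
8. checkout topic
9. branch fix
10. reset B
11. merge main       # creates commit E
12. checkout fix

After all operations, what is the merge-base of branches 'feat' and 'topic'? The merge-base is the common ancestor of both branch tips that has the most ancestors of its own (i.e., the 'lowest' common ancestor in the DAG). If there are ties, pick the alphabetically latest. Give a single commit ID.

Answer: B

Derivation:
After op 1 (branch): HEAD=main@A [main=A topic=A]
After op 2 (commit): HEAD=main@B [main=B topic=A]
After op 3 (checkout): HEAD=topic@A [main=B topic=A]
After op 4 (checkout): HEAD=main@B [main=B topic=A]
After op 5 (branch): HEAD=main@B [feat=B main=B topic=A]
After op 6 (merge): HEAD=main@C [feat=B main=C topic=A]
After op 7 (commit): HEAD=main@D [feat=B main=D topic=A]
After op 8 (checkout): HEAD=topic@A [feat=B main=D topic=A]
After op 9 (branch): HEAD=topic@A [feat=B fix=A main=D topic=A]
After op 10 (reset): HEAD=topic@B [feat=B fix=A main=D topic=B]
After op 11 (merge): HEAD=topic@E [feat=B fix=A main=D topic=E]
After op 12 (checkout): HEAD=fix@A [feat=B fix=A main=D topic=E]
ancestors(feat=B): ['A', 'B']
ancestors(topic=E): ['A', 'B', 'C', 'D', 'E']
common: ['A', 'B']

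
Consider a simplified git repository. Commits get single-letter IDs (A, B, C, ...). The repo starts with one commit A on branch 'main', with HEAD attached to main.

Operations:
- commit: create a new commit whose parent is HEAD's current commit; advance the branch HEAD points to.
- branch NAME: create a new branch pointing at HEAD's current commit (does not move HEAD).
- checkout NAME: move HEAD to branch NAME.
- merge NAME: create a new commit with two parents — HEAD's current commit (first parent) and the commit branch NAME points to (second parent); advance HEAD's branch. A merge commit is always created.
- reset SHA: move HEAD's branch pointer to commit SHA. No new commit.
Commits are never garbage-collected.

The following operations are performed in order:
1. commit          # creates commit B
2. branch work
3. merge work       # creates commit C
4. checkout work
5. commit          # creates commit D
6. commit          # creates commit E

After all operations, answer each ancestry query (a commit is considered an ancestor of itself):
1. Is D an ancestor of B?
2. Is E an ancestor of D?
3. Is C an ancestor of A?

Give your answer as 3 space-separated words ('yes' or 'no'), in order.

After op 1 (commit): HEAD=main@B [main=B]
After op 2 (branch): HEAD=main@B [main=B work=B]
After op 3 (merge): HEAD=main@C [main=C work=B]
After op 4 (checkout): HEAD=work@B [main=C work=B]
After op 5 (commit): HEAD=work@D [main=C work=D]
After op 6 (commit): HEAD=work@E [main=C work=E]
ancestors(B) = {A,B}; D in? no
ancestors(D) = {A,B,D}; E in? no
ancestors(A) = {A}; C in? no

Answer: no no no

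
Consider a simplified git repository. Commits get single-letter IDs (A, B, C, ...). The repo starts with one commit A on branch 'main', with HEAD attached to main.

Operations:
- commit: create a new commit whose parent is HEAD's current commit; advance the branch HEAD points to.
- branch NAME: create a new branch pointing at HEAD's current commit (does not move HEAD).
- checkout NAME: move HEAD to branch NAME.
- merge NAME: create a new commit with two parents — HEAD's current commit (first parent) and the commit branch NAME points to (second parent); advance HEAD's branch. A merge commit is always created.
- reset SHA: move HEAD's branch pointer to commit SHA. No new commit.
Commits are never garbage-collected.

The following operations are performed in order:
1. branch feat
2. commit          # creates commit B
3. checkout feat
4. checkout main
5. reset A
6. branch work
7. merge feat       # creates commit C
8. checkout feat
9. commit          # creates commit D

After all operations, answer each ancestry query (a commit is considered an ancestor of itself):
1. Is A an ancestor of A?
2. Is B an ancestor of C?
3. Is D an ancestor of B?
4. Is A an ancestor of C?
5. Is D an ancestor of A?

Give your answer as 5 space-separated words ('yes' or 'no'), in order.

Answer: yes no no yes no

Derivation:
After op 1 (branch): HEAD=main@A [feat=A main=A]
After op 2 (commit): HEAD=main@B [feat=A main=B]
After op 3 (checkout): HEAD=feat@A [feat=A main=B]
After op 4 (checkout): HEAD=main@B [feat=A main=B]
After op 5 (reset): HEAD=main@A [feat=A main=A]
After op 6 (branch): HEAD=main@A [feat=A main=A work=A]
After op 7 (merge): HEAD=main@C [feat=A main=C work=A]
After op 8 (checkout): HEAD=feat@A [feat=A main=C work=A]
After op 9 (commit): HEAD=feat@D [feat=D main=C work=A]
ancestors(A) = {A}; A in? yes
ancestors(C) = {A,C}; B in? no
ancestors(B) = {A,B}; D in? no
ancestors(C) = {A,C}; A in? yes
ancestors(A) = {A}; D in? no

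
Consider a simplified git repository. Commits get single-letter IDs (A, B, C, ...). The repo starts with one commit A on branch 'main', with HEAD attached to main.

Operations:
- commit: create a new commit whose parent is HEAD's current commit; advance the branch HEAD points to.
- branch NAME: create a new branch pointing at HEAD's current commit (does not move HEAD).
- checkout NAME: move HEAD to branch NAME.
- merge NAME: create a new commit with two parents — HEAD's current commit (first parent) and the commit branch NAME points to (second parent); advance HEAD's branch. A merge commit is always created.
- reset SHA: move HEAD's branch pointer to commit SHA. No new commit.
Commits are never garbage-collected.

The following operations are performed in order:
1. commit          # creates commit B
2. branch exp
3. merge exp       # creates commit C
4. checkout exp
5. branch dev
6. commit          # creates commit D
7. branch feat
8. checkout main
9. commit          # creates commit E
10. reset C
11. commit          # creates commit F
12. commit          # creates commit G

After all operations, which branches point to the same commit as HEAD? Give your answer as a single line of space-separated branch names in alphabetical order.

Answer: main

Derivation:
After op 1 (commit): HEAD=main@B [main=B]
After op 2 (branch): HEAD=main@B [exp=B main=B]
After op 3 (merge): HEAD=main@C [exp=B main=C]
After op 4 (checkout): HEAD=exp@B [exp=B main=C]
After op 5 (branch): HEAD=exp@B [dev=B exp=B main=C]
After op 6 (commit): HEAD=exp@D [dev=B exp=D main=C]
After op 7 (branch): HEAD=exp@D [dev=B exp=D feat=D main=C]
After op 8 (checkout): HEAD=main@C [dev=B exp=D feat=D main=C]
After op 9 (commit): HEAD=main@E [dev=B exp=D feat=D main=E]
After op 10 (reset): HEAD=main@C [dev=B exp=D feat=D main=C]
After op 11 (commit): HEAD=main@F [dev=B exp=D feat=D main=F]
After op 12 (commit): HEAD=main@G [dev=B exp=D feat=D main=G]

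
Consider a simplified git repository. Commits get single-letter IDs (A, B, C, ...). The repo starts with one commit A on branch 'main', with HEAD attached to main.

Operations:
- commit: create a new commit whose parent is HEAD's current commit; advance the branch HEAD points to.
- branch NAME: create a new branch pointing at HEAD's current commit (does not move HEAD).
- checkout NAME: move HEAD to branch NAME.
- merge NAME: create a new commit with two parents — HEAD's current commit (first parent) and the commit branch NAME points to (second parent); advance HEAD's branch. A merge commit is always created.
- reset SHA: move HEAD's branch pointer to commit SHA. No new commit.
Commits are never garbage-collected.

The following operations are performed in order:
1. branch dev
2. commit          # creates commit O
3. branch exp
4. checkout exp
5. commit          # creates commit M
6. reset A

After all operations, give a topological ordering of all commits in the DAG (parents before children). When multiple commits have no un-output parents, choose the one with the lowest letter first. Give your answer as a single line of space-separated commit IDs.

Answer: A O M

Derivation:
After op 1 (branch): HEAD=main@A [dev=A main=A]
After op 2 (commit): HEAD=main@O [dev=A main=O]
After op 3 (branch): HEAD=main@O [dev=A exp=O main=O]
After op 4 (checkout): HEAD=exp@O [dev=A exp=O main=O]
After op 5 (commit): HEAD=exp@M [dev=A exp=M main=O]
After op 6 (reset): HEAD=exp@A [dev=A exp=A main=O]
commit A: parents=[]
commit M: parents=['O']
commit O: parents=['A']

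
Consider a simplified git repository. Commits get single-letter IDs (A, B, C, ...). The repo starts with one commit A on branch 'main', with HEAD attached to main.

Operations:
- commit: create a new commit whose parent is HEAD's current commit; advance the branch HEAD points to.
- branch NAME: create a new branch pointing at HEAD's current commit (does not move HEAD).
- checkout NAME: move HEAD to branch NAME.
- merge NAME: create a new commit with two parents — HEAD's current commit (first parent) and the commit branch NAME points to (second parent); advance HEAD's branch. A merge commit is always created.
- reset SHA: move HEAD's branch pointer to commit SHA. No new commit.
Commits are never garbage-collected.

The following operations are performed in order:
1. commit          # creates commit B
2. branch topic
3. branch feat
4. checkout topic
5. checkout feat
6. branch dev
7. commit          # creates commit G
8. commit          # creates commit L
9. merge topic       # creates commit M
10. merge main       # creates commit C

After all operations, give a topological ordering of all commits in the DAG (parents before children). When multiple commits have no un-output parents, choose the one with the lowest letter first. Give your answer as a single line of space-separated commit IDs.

After op 1 (commit): HEAD=main@B [main=B]
After op 2 (branch): HEAD=main@B [main=B topic=B]
After op 3 (branch): HEAD=main@B [feat=B main=B topic=B]
After op 4 (checkout): HEAD=topic@B [feat=B main=B topic=B]
After op 5 (checkout): HEAD=feat@B [feat=B main=B topic=B]
After op 6 (branch): HEAD=feat@B [dev=B feat=B main=B topic=B]
After op 7 (commit): HEAD=feat@G [dev=B feat=G main=B topic=B]
After op 8 (commit): HEAD=feat@L [dev=B feat=L main=B topic=B]
After op 9 (merge): HEAD=feat@M [dev=B feat=M main=B topic=B]
After op 10 (merge): HEAD=feat@C [dev=B feat=C main=B topic=B]
commit A: parents=[]
commit B: parents=['A']
commit C: parents=['M', 'B']
commit G: parents=['B']
commit L: parents=['G']
commit M: parents=['L', 'B']

Answer: A B G L M C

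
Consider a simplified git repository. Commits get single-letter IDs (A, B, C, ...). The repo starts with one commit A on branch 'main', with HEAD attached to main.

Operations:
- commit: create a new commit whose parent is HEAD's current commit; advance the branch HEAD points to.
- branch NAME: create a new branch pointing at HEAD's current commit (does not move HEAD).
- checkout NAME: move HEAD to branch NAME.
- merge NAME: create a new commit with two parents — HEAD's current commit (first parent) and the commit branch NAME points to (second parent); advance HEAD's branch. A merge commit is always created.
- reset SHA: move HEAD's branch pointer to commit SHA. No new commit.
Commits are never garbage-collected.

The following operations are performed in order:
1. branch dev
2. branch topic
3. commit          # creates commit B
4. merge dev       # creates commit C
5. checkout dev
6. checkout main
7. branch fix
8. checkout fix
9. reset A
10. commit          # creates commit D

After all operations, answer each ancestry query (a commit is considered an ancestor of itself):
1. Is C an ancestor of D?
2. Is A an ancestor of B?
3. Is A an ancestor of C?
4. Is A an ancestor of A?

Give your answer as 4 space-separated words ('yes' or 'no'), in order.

Answer: no yes yes yes

Derivation:
After op 1 (branch): HEAD=main@A [dev=A main=A]
After op 2 (branch): HEAD=main@A [dev=A main=A topic=A]
After op 3 (commit): HEAD=main@B [dev=A main=B topic=A]
After op 4 (merge): HEAD=main@C [dev=A main=C topic=A]
After op 5 (checkout): HEAD=dev@A [dev=A main=C topic=A]
After op 6 (checkout): HEAD=main@C [dev=A main=C topic=A]
After op 7 (branch): HEAD=main@C [dev=A fix=C main=C topic=A]
After op 8 (checkout): HEAD=fix@C [dev=A fix=C main=C topic=A]
After op 9 (reset): HEAD=fix@A [dev=A fix=A main=C topic=A]
After op 10 (commit): HEAD=fix@D [dev=A fix=D main=C topic=A]
ancestors(D) = {A,D}; C in? no
ancestors(B) = {A,B}; A in? yes
ancestors(C) = {A,B,C}; A in? yes
ancestors(A) = {A}; A in? yes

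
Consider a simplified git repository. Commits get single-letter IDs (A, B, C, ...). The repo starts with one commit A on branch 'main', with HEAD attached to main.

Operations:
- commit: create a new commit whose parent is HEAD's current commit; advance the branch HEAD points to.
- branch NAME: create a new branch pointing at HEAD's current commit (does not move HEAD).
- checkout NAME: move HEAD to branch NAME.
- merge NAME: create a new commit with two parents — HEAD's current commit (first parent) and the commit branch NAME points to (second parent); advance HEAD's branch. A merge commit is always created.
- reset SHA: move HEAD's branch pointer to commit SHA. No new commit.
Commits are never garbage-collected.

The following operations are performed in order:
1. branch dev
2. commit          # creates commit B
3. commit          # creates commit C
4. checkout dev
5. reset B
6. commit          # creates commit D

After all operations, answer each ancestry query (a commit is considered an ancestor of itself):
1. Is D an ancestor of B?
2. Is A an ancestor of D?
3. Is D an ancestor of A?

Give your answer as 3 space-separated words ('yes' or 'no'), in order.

Answer: no yes no

Derivation:
After op 1 (branch): HEAD=main@A [dev=A main=A]
After op 2 (commit): HEAD=main@B [dev=A main=B]
After op 3 (commit): HEAD=main@C [dev=A main=C]
After op 4 (checkout): HEAD=dev@A [dev=A main=C]
After op 5 (reset): HEAD=dev@B [dev=B main=C]
After op 6 (commit): HEAD=dev@D [dev=D main=C]
ancestors(B) = {A,B}; D in? no
ancestors(D) = {A,B,D}; A in? yes
ancestors(A) = {A}; D in? no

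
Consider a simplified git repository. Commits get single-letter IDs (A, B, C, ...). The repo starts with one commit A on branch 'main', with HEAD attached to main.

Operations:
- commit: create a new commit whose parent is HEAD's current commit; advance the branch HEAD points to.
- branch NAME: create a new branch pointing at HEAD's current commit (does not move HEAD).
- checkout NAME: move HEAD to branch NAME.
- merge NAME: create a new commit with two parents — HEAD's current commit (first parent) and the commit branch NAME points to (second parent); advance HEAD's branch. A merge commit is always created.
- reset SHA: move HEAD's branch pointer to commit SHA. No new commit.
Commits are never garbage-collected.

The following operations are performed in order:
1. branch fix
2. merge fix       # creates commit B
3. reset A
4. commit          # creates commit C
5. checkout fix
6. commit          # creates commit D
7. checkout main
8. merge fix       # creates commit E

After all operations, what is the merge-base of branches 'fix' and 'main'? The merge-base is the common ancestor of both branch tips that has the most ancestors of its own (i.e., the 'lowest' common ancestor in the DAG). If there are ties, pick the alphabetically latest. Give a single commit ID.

Answer: D

Derivation:
After op 1 (branch): HEAD=main@A [fix=A main=A]
After op 2 (merge): HEAD=main@B [fix=A main=B]
After op 3 (reset): HEAD=main@A [fix=A main=A]
After op 4 (commit): HEAD=main@C [fix=A main=C]
After op 5 (checkout): HEAD=fix@A [fix=A main=C]
After op 6 (commit): HEAD=fix@D [fix=D main=C]
After op 7 (checkout): HEAD=main@C [fix=D main=C]
After op 8 (merge): HEAD=main@E [fix=D main=E]
ancestors(fix=D): ['A', 'D']
ancestors(main=E): ['A', 'C', 'D', 'E']
common: ['A', 'D']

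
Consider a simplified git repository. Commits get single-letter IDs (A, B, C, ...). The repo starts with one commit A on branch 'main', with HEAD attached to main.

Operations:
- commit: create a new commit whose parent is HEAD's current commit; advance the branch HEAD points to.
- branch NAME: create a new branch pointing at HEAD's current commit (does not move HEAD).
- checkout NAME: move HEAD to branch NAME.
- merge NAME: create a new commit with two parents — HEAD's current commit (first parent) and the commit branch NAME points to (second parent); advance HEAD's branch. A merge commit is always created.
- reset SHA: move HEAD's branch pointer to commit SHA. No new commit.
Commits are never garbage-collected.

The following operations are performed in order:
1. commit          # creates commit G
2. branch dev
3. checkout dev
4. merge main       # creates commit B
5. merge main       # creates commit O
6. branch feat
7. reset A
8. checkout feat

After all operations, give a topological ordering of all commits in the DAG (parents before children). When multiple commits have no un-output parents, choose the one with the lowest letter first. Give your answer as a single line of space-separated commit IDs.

Answer: A G B O

Derivation:
After op 1 (commit): HEAD=main@G [main=G]
After op 2 (branch): HEAD=main@G [dev=G main=G]
After op 3 (checkout): HEAD=dev@G [dev=G main=G]
After op 4 (merge): HEAD=dev@B [dev=B main=G]
After op 5 (merge): HEAD=dev@O [dev=O main=G]
After op 6 (branch): HEAD=dev@O [dev=O feat=O main=G]
After op 7 (reset): HEAD=dev@A [dev=A feat=O main=G]
After op 8 (checkout): HEAD=feat@O [dev=A feat=O main=G]
commit A: parents=[]
commit B: parents=['G', 'G']
commit G: parents=['A']
commit O: parents=['B', 'G']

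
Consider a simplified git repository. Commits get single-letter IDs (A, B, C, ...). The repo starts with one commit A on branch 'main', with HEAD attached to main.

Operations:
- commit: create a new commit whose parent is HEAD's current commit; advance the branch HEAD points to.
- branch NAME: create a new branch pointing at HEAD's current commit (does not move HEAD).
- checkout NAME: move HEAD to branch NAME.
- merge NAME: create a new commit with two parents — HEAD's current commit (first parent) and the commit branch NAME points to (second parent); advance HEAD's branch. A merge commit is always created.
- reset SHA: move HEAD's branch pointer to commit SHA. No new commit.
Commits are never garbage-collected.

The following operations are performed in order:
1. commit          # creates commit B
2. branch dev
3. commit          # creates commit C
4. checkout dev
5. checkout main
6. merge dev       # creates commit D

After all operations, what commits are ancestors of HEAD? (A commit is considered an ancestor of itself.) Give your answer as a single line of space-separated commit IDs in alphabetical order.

After op 1 (commit): HEAD=main@B [main=B]
After op 2 (branch): HEAD=main@B [dev=B main=B]
After op 3 (commit): HEAD=main@C [dev=B main=C]
After op 4 (checkout): HEAD=dev@B [dev=B main=C]
After op 5 (checkout): HEAD=main@C [dev=B main=C]
After op 6 (merge): HEAD=main@D [dev=B main=D]

Answer: A B C D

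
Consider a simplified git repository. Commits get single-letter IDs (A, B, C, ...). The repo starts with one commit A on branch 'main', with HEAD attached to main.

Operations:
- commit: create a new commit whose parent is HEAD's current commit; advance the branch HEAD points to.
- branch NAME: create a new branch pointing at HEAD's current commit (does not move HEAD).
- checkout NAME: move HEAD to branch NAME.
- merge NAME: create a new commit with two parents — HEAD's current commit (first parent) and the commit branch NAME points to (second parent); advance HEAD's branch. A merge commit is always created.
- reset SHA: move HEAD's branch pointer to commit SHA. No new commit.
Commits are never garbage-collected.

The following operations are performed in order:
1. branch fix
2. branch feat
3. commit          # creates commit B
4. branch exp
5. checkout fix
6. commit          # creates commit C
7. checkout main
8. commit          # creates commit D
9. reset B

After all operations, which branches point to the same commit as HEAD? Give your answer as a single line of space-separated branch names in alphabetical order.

After op 1 (branch): HEAD=main@A [fix=A main=A]
After op 2 (branch): HEAD=main@A [feat=A fix=A main=A]
After op 3 (commit): HEAD=main@B [feat=A fix=A main=B]
After op 4 (branch): HEAD=main@B [exp=B feat=A fix=A main=B]
After op 5 (checkout): HEAD=fix@A [exp=B feat=A fix=A main=B]
After op 6 (commit): HEAD=fix@C [exp=B feat=A fix=C main=B]
After op 7 (checkout): HEAD=main@B [exp=B feat=A fix=C main=B]
After op 8 (commit): HEAD=main@D [exp=B feat=A fix=C main=D]
After op 9 (reset): HEAD=main@B [exp=B feat=A fix=C main=B]

Answer: exp main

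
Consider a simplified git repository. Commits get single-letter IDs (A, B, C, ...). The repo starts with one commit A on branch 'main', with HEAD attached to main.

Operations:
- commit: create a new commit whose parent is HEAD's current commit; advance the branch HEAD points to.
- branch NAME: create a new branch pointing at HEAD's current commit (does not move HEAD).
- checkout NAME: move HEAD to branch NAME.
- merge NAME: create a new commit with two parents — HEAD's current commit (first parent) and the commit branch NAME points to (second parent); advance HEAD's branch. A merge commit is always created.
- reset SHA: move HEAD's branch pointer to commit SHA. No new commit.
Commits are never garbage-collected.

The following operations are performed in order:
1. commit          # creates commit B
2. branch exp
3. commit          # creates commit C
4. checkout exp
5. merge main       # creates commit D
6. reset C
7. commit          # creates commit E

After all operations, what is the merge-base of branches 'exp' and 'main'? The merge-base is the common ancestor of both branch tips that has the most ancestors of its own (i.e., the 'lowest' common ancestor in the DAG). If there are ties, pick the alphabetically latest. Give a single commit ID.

After op 1 (commit): HEAD=main@B [main=B]
After op 2 (branch): HEAD=main@B [exp=B main=B]
After op 3 (commit): HEAD=main@C [exp=B main=C]
After op 4 (checkout): HEAD=exp@B [exp=B main=C]
After op 5 (merge): HEAD=exp@D [exp=D main=C]
After op 6 (reset): HEAD=exp@C [exp=C main=C]
After op 7 (commit): HEAD=exp@E [exp=E main=C]
ancestors(exp=E): ['A', 'B', 'C', 'E']
ancestors(main=C): ['A', 'B', 'C']
common: ['A', 'B', 'C']

Answer: C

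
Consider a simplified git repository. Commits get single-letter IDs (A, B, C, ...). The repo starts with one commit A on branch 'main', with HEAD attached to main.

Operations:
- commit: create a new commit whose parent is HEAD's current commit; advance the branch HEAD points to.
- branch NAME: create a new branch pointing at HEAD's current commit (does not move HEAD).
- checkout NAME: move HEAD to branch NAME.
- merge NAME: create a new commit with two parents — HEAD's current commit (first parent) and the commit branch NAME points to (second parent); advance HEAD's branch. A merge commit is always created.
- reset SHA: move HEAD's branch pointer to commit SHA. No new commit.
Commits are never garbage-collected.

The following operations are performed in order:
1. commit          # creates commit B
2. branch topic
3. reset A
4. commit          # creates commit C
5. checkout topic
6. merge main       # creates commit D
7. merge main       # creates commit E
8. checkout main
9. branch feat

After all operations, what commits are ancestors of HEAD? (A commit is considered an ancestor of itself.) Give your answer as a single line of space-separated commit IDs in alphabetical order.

After op 1 (commit): HEAD=main@B [main=B]
After op 2 (branch): HEAD=main@B [main=B topic=B]
After op 3 (reset): HEAD=main@A [main=A topic=B]
After op 4 (commit): HEAD=main@C [main=C topic=B]
After op 5 (checkout): HEAD=topic@B [main=C topic=B]
After op 6 (merge): HEAD=topic@D [main=C topic=D]
After op 7 (merge): HEAD=topic@E [main=C topic=E]
After op 8 (checkout): HEAD=main@C [main=C topic=E]
After op 9 (branch): HEAD=main@C [feat=C main=C topic=E]

Answer: A C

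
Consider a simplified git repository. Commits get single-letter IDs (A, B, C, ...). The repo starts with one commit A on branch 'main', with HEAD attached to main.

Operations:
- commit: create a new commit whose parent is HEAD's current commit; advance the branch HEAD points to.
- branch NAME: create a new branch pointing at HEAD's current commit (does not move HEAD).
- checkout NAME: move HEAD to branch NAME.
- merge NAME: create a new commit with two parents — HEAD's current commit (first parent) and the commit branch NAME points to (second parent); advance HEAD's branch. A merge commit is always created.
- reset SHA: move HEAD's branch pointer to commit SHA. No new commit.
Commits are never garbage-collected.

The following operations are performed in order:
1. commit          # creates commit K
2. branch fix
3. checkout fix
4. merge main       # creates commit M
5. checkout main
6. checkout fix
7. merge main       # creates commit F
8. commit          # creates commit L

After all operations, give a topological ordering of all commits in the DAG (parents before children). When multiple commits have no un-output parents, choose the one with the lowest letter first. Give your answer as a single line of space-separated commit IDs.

After op 1 (commit): HEAD=main@K [main=K]
After op 2 (branch): HEAD=main@K [fix=K main=K]
After op 3 (checkout): HEAD=fix@K [fix=K main=K]
After op 4 (merge): HEAD=fix@M [fix=M main=K]
After op 5 (checkout): HEAD=main@K [fix=M main=K]
After op 6 (checkout): HEAD=fix@M [fix=M main=K]
After op 7 (merge): HEAD=fix@F [fix=F main=K]
After op 8 (commit): HEAD=fix@L [fix=L main=K]
commit A: parents=[]
commit F: parents=['M', 'K']
commit K: parents=['A']
commit L: parents=['F']
commit M: parents=['K', 'K']

Answer: A K M F L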